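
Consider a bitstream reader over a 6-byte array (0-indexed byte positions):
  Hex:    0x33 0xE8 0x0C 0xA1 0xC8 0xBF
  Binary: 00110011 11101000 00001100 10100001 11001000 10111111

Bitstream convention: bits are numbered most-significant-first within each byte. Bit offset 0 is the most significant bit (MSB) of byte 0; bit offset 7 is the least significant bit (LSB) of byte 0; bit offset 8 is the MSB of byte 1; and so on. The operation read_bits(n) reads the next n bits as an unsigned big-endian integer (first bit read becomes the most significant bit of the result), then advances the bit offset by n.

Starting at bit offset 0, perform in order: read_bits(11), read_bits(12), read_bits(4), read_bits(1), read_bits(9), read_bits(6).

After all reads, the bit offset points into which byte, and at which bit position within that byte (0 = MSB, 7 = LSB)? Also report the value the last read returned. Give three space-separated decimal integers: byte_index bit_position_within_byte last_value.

Answer: 5 3 5

Derivation:
Read 1: bits[0:11] width=11 -> value=415 (bin 00110011111); offset now 11 = byte 1 bit 3; 37 bits remain
Read 2: bits[11:23] width=12 -> value=1030 (bin 010000000110); offset now 23 = byte 2 bit 7; 25 bits remain
Read 3: bits[23:27] width=4 -> value=5 (bin 0101); offset now 27 = byte 3 bit 3; 21 bits remain
Read 4: bits[27:28] width=1 -> value=0 (bin 0); offset now 28 = byte 3 bit 4; 20 bits remain
Read 5: bits[28:37] width=9 -> value=57 (bin 000111001); offset now 37 = byte 4 bit 5; 11 bits remain
Read 6: bits[37:43] width=6 -> value=5 (bin 000101); offset now 43 = byte 5 bit 3; 5 bits remain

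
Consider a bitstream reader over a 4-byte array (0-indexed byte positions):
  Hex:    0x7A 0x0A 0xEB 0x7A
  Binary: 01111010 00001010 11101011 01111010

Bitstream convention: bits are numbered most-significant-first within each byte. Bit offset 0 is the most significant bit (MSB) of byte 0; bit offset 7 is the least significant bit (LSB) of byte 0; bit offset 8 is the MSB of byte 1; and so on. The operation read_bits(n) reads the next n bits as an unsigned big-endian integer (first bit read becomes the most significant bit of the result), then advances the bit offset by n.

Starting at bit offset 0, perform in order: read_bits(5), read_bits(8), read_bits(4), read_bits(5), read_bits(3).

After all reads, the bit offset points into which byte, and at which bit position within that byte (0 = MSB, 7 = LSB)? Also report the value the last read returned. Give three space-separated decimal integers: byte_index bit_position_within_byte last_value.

Answer: 3 1 6

Derivation:
Read 1: bits[0:5] width=5 -> value=15 (bin 01111); offset now 5 = byte 0 bit 5; 27 bits remain
Read 2: bits[5:13] width=8 -> value=65 (bin 01000001); offset now 13 = byte 1 bit 5; 19 bits remain
Read 3: bits[13:17] width=4 -> value=5 (bin 0101); offset now 17 = byte 2 bit 1; 15 bits remain
Read 4: bits[17:22] width=5 -> value=26 (bin 11010); offset now 22 = byte 2 bit 6; 10 bits remain
Read 5: bits[22:25] width=3 -> value=6 (bin 110); offset now 25 = byte 3 bit 1; 7 bits remain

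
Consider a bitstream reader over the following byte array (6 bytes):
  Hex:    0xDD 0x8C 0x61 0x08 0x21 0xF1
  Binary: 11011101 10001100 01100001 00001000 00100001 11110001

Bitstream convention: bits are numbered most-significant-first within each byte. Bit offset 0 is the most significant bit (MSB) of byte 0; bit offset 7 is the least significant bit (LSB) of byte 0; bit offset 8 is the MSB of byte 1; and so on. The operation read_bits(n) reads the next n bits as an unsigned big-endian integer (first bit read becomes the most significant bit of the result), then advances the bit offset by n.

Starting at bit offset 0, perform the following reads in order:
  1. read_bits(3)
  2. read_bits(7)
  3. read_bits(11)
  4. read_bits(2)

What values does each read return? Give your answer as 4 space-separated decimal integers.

Read 1: bits[0:3] width=3 -> value=6 (bin 110); offset now 3 = byte 0 bit 3; 45 bits remain
Read 2: bits[3:10] width=7 -> value=118 (bin 1110110); offset now 10 = byte 1 bit 2; 38 bits remain
Read 3: bits[10:21] width=11 -> value=396 (bin 00110001100); offset now 21 = byte 2 bit 5; 27 bits remain
Read 4: bits[21:23] width=2 -> value=0 (bin 00); offset now 23 = byte 2 bit 7; 25 bits remain

Answer: 6 118 396 0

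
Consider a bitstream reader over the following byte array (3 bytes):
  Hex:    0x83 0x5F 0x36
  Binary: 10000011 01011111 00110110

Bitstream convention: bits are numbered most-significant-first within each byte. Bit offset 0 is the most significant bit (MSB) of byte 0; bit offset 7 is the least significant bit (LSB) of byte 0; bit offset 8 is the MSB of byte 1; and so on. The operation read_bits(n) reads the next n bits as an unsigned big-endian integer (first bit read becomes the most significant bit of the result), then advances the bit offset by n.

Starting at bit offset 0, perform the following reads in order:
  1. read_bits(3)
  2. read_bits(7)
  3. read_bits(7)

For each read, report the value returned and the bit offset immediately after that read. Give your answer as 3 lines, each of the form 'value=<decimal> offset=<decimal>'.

Read 1: bits[0:3] width=3 -> value=4 (bin 100); offset now 3 = byte 0 bit 3; 21 bits remain
Read 2: bits[3:10] width=7 -> value=13 (bin 0001101); offset now 10 = byte 1 bit 2; 14 bits remain
Read 3: bits[10:17] width=7 -> value=62 (bin 0111110); offset now 17 = byte 2 bit 1; 7 bits remain

Answer: value=4 offset=3
value=13 offset=10
value=62 offset=17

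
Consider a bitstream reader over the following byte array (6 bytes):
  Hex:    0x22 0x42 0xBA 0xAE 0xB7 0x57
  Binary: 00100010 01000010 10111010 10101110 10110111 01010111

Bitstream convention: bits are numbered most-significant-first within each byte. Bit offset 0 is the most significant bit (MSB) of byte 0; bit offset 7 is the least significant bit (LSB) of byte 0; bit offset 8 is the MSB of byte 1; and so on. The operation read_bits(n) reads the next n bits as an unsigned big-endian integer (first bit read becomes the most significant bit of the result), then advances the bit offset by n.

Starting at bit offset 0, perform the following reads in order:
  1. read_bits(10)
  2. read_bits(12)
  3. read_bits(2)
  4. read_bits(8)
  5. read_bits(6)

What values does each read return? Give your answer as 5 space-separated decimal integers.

Read 1: bits[0:10] width=10 -> value=137 (bin 0010001001); offset now 10 = byte 1 bit 2; 38 bits remain
Read 2: bits[10:22] width=12 -> value=174 (bin 000010101110); offset now 22 = byte 2 bit 6; 26 bits remain
Read 3: bits[22:24] width=2 -> value=2 (bin 10); offset now 24 = byte 3 bit 0; 24 bits remain
Read 4: bits[24:32] width=8 -> value=174 (bin 10101110); offset now 32 = byte 4 bit 0; 16 bits remain
Read 5: bits[32:38] width=6 -> value=45 (bin 101101); offset now 38 = byte 4 bit 6; 10 bits remain

Answer: 137 174 2 174 45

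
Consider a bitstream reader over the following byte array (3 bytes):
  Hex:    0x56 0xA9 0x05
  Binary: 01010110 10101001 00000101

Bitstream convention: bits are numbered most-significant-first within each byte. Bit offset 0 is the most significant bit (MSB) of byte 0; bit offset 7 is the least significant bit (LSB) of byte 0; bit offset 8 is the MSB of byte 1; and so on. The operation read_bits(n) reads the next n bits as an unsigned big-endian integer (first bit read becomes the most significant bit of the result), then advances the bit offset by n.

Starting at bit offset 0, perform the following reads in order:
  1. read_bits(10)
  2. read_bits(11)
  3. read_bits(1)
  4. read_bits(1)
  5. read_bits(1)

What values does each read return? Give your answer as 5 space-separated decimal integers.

Answer: 346 1312 1 0 1

Derivation:
Read 1: bits[0:10] width=10 -> value=346 (bin 0101011010); offset now 10 = byte 1 bit 2; 14 bits remain
Read 2: bits[10:21] width=11 -> value=1312 (bin 10100100000); offset now 21 = byte 2 bit 5; 3 bits remain
Read 3: bits[21:22] width=1 -> value=1 (bin 1); offset now 22 = byte 2 bit 6; 2 bits remain
Read 4: bits[22:23] width=1 -> value=0 (bin 0); offset now 23 = byte 2 bit 7; 1 bits remain
Read 5: bits[23:24] width=1 -> value=1 (bin 1); offset now 24 = byte 3 bit 0; 0 bits remain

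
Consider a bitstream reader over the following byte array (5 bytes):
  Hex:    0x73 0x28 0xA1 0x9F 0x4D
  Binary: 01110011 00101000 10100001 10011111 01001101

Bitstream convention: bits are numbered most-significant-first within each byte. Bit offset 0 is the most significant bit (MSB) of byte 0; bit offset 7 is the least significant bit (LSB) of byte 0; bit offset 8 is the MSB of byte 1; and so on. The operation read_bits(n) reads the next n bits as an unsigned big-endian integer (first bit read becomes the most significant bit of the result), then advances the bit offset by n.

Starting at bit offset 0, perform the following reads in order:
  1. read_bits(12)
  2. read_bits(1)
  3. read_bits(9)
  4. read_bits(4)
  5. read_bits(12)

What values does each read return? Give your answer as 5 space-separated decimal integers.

Answer: 1842 1 40 6 2003

Derivation:
Read 1: bits[0:12] width=12 -> value=1842 (bin 011100110010); offset now 12 = byte 1 bit 4; 28 bits remain
Read 2: bits[12:13] width=1 -> value=1 (bin 1); offset now 13 = byte 1 bit 5; 27 bits remain
Read 3: bits[13:22] width=9 -> value=40 (bin 000101000); offset now 22 = byte 2 bit 6; 18 bits remain
Read 4: bits[22:26] width=4 -> value=6 (bin 0110); offset now 26 = byte 3 bit 2; 14 bits remain
Read 5: bits[26:38] width=12 -> value=2003 (bin 011111010011); offset now 38 = byte 4 bit 6; 2 bits remain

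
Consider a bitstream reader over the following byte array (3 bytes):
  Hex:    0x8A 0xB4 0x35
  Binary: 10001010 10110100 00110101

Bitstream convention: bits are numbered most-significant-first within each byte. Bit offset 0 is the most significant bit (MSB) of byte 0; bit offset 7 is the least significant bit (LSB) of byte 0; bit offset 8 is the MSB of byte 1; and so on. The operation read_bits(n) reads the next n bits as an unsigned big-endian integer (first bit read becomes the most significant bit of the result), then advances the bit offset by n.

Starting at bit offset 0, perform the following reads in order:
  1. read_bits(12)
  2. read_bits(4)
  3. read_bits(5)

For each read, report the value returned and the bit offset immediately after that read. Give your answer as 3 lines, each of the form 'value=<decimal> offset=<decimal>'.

Read 1: bits[0:12] width=12 -> value=2219 (bin 100010101011); offset now 12 = byte 1 bit 4; 12 bits remain
Read 2: bits[12:16] width=4 -> value=4 (bin 0100); offset now 16 = byte 2 bit 0; 8 bits remain
Read 3: bits[16:21] width=5 -> value=6 (bin 00110); offset now 21 = byte 2 bit 5; 3 bits remain

Answer: value=2219 offset=12
value=4 offset=16
value=6 offset=21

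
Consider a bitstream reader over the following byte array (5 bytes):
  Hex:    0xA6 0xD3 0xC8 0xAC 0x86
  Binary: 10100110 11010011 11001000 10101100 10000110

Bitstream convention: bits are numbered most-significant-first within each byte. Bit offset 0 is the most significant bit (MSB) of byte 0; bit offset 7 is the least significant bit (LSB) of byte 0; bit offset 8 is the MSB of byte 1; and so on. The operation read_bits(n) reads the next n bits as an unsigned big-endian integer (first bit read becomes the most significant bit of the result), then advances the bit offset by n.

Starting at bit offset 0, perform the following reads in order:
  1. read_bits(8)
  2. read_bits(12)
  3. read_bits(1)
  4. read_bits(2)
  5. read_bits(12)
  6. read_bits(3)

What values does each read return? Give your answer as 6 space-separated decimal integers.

Read 1: bits[0:8] width=8 -> value=166 (bin 10100110); offset now 8 = byte 1 bit 0; 32 bits remain
Read 2: bits[8:20] width=12 -> value=3388 (bin 110100111100); offset now 20 = byte 2 bit 4; 20 bits remain
Read 3: bits[20:21] width=1 -> value=1 (bin 1); offset now 21 = byte 2 bit 5; 19 bits remain
Read 4: bits[21:23] width=2 -> value=0 (bin 00); offset now 23 = byte 2 bit 7; 17 bits remain
Read 5: bits[23:35] width=12 -> value=1380 (bin 010101100100); offset now 35 = byte 4 bit 3; 5 bits remain
Read 6: bits[35:38] width=3 -> value=1 (bin 001); offset now 38 = byte 4 bit 6; 2 bits remain

Answer: 166 3388 1 0 1380 1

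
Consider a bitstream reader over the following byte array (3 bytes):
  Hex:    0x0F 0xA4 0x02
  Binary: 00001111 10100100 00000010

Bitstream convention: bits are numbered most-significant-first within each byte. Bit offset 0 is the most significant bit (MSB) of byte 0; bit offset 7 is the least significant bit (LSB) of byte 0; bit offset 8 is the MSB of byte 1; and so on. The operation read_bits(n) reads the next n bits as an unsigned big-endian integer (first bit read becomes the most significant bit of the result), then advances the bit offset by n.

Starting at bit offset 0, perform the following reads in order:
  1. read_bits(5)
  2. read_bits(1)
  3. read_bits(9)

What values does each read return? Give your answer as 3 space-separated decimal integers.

Answer: 1 1 466

Derivation:
Read 1: bits[0:5] width=5 -> value=1 (bin 00001); offset now 5 = byte 0 bit 5; 19 bits remain
Read 2: bits[5:6] width=1 -> value=1 (bin 1); offset now 6 = byte 0 bit 6; 18 bits remain
Read 3: bits[6:15] width=9 -> value=466 (bin 111010010); offset now 15 = byte 1 bit 7; 9 bits remain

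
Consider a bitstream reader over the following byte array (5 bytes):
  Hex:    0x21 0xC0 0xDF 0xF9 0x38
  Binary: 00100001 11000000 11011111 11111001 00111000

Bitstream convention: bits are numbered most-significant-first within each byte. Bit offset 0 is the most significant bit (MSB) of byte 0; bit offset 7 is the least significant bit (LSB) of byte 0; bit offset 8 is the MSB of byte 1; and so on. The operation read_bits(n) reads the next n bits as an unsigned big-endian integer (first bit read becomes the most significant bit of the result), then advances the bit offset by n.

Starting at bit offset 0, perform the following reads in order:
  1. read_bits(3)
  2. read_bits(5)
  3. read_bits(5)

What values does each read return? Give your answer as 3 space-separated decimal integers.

Answer: 1 1 24

Derivation:
Read 1: bits[0:3] width=3 -> value=1 (bin 001); offset now 3 = byte 0 bit 3; 37 bits remain
Read 2: bits[3:8] width=5 -> value=1 (bin 00001); offset now 8 = byte 1 bit 0; 32 bits remain
Read 3: bits[8:13] width=5 -> value=24 (bin 11000); offset now 13 = byte 1 bit 5; 27 bits remain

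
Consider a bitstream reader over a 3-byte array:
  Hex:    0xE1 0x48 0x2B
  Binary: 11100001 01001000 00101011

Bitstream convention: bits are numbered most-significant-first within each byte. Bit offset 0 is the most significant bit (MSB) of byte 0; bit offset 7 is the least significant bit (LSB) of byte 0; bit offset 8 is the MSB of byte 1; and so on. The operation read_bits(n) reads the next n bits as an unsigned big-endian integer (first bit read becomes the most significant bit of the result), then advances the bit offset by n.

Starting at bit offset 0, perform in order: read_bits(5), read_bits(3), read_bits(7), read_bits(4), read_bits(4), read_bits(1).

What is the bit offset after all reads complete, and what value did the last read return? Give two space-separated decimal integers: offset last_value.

Read 1: bits[0:5] width=5 -> value=28 (bin 11100); offset now 5 = byte 0 bit 5; 19 bits remain
Read 2: bits[5:8] width=3 -> value=1 (bin 001); offset now 8 = byte 1 bit 0; 16 bits remain
Read 3: bits[8:15] width=7 -> value=36 (bin 0100100); offset now 15 = byte 1 bit 7; 9 bits remain
Read 4: bits[15:19] width=4 -> value=1 (bin 0001); offset now 19 = byte 2 bit 3; 5 bits remain
Read 5: bits[19:23] width=4 -> value=5 (bin 0101); offset now 23 = byte 2 bit 7; 1 bits remain
Read 6: bits[23:24] width=1 -> value=1 (bin 1); offset now 24 = byte 3 bit 0; 0 bits remain

Answer: 24 1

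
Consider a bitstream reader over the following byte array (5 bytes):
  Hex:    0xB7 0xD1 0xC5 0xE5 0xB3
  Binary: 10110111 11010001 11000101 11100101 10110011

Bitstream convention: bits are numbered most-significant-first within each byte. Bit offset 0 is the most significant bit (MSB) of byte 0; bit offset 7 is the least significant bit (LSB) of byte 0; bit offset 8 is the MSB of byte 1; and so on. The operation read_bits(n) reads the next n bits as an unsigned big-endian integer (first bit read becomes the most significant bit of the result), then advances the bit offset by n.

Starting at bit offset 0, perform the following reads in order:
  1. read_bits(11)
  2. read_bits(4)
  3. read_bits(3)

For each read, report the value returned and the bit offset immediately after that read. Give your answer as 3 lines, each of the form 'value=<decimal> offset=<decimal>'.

Answer: value=1470 offset=11
value=8 offset=15
value=7 offset=18

Derivation:
Read 1: bits[0:11] width=11 -> value=1470 (bin 10110111110); offset now 11 = byte 1 bit 3; 29 bits remain
Read 2: bits[11:15] width=4 -> value=8 (bin 1000); offset now 15 = byte 1 bit 7; 25 bits remain
Read 3: bits[15:18] width=3 -> value=7 (bin 111); offset now 18 = byte 2 bit 2; 22 bits remain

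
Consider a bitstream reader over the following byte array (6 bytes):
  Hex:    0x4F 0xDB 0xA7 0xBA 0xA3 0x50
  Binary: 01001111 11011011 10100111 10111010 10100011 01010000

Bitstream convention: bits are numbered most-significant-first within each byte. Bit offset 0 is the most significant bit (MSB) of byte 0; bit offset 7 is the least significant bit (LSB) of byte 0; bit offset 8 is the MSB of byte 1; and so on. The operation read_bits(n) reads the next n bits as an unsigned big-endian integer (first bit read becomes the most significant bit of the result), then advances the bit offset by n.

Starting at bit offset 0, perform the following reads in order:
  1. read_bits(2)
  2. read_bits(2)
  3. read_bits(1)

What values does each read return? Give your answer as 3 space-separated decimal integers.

Answer: 1 0 1

Derivation:
Read 1: bits[0:2] width=2 -> value=1 (bin 01); offset now 2 = byte 0 bit 2; 46 bits remain
Read 2: bits[2:4] width=2 -> value=0 (bin 00); offset now 4 = byte 0 bit 4; 44 bits remain
Read 3: bits[4:5] width=1 -> value=1 (bin 1); offset now 5 = byte 0 bit 5; 43 bits remain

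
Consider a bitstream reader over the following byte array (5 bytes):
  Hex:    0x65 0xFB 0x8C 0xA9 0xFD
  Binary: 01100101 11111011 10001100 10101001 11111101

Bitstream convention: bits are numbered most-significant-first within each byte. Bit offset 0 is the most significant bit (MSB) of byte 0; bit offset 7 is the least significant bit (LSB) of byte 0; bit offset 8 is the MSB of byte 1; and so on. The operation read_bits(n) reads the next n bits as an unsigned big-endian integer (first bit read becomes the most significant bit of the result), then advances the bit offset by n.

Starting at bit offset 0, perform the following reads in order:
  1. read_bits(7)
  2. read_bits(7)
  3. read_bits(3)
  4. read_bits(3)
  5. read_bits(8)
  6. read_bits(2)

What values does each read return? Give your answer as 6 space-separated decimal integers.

Answer: 50 126 7 0 202 2

Derivation:
Read 1: bits[0:7] width=7 -> value=50 (bin 0110010); offset now 7 = byte 0 bit 7; 33 bits remain
Read 2: bits[7:14] width=7 -> value=126 (bin 1111110); offset now 14 = byte 1 bit 6; 26 bits remain
Read 3: bits[14:17] width=3 -> value=7 (bin 111); offset now 17 = byte 2 bit 1; 23 bits remain
Read 4: bits[17:20] width=3 -> value=0 (bin 000); offset now 20 = byte 2 bit 4; 20 bits remain
Read 5: bits[20:28] width=8 -> value=202 (bin 11001010); offset now 28 = byte 3 bit 4; 12 bits remain
Read 6: bits[28:30] width=2 -> value=2 (bin 10); offset now 30 = byte 3 bit 6; 10 bits remain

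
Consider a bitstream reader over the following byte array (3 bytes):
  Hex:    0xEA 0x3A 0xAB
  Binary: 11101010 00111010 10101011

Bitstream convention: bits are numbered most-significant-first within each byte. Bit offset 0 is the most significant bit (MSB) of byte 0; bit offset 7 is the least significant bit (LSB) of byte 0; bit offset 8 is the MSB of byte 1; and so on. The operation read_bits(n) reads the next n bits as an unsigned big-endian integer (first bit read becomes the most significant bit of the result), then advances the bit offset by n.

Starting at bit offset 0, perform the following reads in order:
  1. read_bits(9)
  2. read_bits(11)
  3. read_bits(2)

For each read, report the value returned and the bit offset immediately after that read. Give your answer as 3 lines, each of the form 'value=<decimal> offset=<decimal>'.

Answer: value=468 offset=9
value=938 offset=20
value=2 offset=22

Derivation:
Read 1: bits[0:9] width=9 -> value=468 (bin 111010100); offset now 9 = byte 1 bit 1; 15 bits remain
Read 2: bits[9:20] width=11 -> value=938 (bin 01110101010); offset now 20 = byte 2 bit 4; 4 bits remain
Read 3: bits[20:22] width=2 -> value=2 (bin 10); offset now 22 = byte 2 bit 6; 2 bits remain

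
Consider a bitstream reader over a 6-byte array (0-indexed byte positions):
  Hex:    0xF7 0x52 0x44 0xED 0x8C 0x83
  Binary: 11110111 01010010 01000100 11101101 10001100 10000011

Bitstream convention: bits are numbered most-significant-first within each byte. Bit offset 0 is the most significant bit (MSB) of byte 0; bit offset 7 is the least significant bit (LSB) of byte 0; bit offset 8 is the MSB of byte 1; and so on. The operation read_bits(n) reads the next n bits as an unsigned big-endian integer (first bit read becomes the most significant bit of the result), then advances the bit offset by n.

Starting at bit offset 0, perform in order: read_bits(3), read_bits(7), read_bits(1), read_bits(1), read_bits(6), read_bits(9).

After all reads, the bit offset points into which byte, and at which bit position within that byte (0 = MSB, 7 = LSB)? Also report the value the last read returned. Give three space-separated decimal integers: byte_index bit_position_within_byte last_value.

Answer: 3 3 39

Derivation:
Read 1: bits[0:3] width=3 -> value=7 (bin 111); offset now 3 = byte 0 bit 3; 45 bits remain
Read 2: bits[3:10] width=7 -> value=93 (bin 1011101); offset now 10 = byte 1 bit 2; 38 bits remain
Read 3: bits[10:11] width=1 -> value=0 (bin 0); offset now 11 = byte 1 bit 3; 37 bits remain
Read 4: bits[11:12] width=1 -> value=1 (bin 1); offset now 12 = byte 1 bit 4; 36 bits remain
Read 5: bits[12:18] width=6 -> value=9 (bin 001001); offset now 18 = byte 2 bit 2; 30 bits remain
Read 6: bits[18:27] width=9 -> value=39 (bin 000100111); offset now 27 = byte 3 bit 3; 21 bits remain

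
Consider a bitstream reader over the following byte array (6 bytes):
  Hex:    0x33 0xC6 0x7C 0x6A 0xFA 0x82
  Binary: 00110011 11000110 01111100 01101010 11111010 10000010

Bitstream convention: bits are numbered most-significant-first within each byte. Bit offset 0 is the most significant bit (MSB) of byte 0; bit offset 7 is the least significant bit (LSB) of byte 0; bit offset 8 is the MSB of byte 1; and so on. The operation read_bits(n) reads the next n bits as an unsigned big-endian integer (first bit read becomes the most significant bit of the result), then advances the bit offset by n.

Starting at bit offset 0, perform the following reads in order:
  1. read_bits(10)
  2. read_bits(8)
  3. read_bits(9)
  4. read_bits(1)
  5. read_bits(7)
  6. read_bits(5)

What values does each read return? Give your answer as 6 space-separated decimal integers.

Read 1: bits[0:10] width=10 -> value=207 (bin 0011001111); offset now 10 = byte 1 bit 2; 38 bits remain
Read 2: bits[10:18] width=8 -> value=25 (bin 00011001); offset now 18 = byte 2 bit 2; 30 bits remain
Read 3: bits[18:27] width=9 -> value=483 (bin 111100011); offset now 27 = byte 3 bit 3; 21 bits remain
Read 4: bits[27:28] width=1 -> value=0 (bin 0); offset now 28 = byte 3 bit 4; 20 bits remain
Read 5: bits[28:35] width=7 -> value=87 (bin 1010111); offset now 35 = byte 4 bit 3; 13 bits remain
Read 6: bits[35:40] width=5 -> value=26 (bin 11010); offset now 40 = byte 5 bit 0; 8 bits remain

Answer: 207 25 483 0 87 26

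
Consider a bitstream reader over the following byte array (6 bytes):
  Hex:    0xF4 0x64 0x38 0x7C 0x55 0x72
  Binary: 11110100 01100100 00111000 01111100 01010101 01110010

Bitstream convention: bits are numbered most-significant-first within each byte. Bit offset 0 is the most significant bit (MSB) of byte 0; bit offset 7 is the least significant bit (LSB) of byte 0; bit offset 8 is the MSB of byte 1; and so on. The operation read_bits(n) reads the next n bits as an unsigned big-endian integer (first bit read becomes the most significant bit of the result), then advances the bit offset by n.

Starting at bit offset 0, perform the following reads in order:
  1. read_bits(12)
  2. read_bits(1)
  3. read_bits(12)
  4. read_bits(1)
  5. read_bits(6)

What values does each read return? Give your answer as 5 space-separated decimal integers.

Read 1: bits[0:12] width=12 -> value=3910 (bin 111101000110); offset now 12 = byte 1 bit 4; 36 bits remain
Read 2: bits[12:13] width=1 -> value=0 (bin 0); offset now 13 = byte 1 bit 5; 35 bits remain
Read 3: bits[13:25] width=12 -> value=2160 (bin 100001110000); offset now 25 = byte 3 bit 1; 23 bits remain
Read 4: bits[25:26] width=1 -> value=1 (bin 1); offset now 26 = byte 3 bit 2; 22 bits remain
Read 5: bits[26:32] width=6 -> value=60 (bin 111100); offset now 32 = byte 4 bit 0; 16 bits remain

Answer: 3910 0 2160 1 60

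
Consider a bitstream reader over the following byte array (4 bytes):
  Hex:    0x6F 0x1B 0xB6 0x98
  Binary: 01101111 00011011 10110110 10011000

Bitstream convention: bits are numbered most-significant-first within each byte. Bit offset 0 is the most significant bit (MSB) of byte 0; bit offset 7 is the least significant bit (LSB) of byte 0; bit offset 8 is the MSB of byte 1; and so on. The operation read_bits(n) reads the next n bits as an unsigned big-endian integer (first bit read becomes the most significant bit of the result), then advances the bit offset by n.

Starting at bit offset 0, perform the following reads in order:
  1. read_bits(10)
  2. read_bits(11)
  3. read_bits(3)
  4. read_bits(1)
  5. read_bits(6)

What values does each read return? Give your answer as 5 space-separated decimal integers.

Answer: 444 886 6 1 12

Derivation:
Read 1: bits[0:10] width=10 -> value=444 (bin 0110111100); offset now 10 = byte 1 bit 2; 22 bits remain
Read 2: bits[10:21] width=11 -> value=886 (bin 01101110110); offset now 21 = byte 2 bit 5; 11 bits remain
Read 3: bits[21:24] width=3 -> value=6 (bin 110); offset now 24 = byte 3 bit 0; 8 bits remain
Read 4: bits[24:25] width=1 -> value=1 (bin 1); offset now 25 = byte 3 bit 1; 7 bits remain
Read 5: bits[25:31] width=6 -> value=12 (bin 001100); offset now 31 = byte 3 bit 7; 1 bits remain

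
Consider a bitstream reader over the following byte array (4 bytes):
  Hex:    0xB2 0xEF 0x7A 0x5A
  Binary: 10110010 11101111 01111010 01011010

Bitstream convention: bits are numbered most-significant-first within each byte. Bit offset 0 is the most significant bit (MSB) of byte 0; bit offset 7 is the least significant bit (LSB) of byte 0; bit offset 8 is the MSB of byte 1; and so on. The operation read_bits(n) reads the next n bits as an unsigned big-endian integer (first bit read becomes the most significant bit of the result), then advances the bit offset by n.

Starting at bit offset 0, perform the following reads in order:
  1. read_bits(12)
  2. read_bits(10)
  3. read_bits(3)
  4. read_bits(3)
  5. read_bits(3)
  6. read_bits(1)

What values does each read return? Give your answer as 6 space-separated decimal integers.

Read 1: bits[0:12] width=12 -> value=2862 (bin 101100101110); offset now 12 = byte 1 bit 4; 20 bits remain
Read 2: bits[12:22] width=10 -> value=990 (bin 1111011110); offset now 22 = byte 2 bit 6; 10 bits remain
Read 3: bits[22:25] width=3 -> value=4 (bin 100); offset now 25 = byte 3 bit 1; 7 bits remain
Read 4: bits[25:28] width=3 -> value=5 (bin 101); offset now 28 = byte 3 bit 4; 4 bits remain
Read 5: bits[28:31] width=3 -> value=5 (bin 101); offset now 31 = byte 3 bit 7; 1 bits remain
Read 6: bits[31:32] width=1 -> value=0 (bin 0); offset now 32 = byte 4 bit 0; 0 bits remain

Answer: 2862 990 4 5 5 0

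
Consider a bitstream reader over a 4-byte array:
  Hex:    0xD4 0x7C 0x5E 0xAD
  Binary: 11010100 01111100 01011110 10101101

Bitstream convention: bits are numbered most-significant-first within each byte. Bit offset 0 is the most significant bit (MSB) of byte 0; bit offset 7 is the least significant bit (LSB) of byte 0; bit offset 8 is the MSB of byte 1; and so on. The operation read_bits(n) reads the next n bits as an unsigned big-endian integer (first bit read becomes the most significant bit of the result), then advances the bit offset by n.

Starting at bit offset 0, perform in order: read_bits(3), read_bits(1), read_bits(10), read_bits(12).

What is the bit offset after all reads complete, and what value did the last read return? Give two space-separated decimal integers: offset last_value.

Read 1: bits[0:3] width=3 -> value=6 (bin 110); offset now 3 = byte 0 bit 3; 29 bits remain
Read 2: bits[3:4] width=1 -> value=1 (bin 1); offset now 4 = byte 0 bit 4; 28 bits remain
Read 3: bits[4:14] width=10 -> value=287 (bin 0100011111); offset now 14 = byte 1 bit 6; 18 bits remain
Read 4: bits[14:26] width=12 -> value=378 (bin 000101111010); offset now 26 = byte 3 bit 2; 6 bits remain

Answer: 26 378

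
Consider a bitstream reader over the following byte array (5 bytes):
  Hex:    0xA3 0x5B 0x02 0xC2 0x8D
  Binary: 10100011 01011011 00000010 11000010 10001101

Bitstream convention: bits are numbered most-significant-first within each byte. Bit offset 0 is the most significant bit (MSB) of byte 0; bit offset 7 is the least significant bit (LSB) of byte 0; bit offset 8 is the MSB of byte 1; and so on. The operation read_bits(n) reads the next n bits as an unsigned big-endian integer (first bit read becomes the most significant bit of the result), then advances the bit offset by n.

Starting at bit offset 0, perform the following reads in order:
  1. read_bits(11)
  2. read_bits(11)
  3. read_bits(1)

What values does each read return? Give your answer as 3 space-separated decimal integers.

Read 1: bits[0:11] width=11 -> value=1306 (bin 10100011010); offset now 11 = byte 1 bit 3; 29 bits remain
Read 2: bits[11:22] width=11 -> value=1728 (bin 11011000000); offset now 22 = byte 2 bit 6; 18 bits remain
Read 3: bits[22:23] width=1 -> value=1 (bin 1); offset now 23 = byte 2 bit 7; 17 bits remain

Answer: 1306 1728 1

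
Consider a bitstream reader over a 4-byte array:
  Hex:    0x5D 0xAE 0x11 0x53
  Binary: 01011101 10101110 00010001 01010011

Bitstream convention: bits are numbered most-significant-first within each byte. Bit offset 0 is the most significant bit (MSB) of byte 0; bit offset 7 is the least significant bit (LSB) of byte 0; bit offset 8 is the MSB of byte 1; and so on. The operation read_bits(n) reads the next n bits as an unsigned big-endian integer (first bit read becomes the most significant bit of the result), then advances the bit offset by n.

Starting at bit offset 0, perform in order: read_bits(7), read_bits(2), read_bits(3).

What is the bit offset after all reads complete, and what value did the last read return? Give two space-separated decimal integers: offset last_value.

Read 1: bits[0:7] width=7 -> value=46 (bin 0101110); offset now 7 = byte 0 bit 7; 25 bits remain
Read 2: bits[7:9] width=2 -> value=3 (bin 11); offset now 9 = byte 1 bit 1; 23 bits remain
Read 3: bits[9:12] width=3 -> value=2 (bin 010); offset now 12 = byte 1 bit 4; 20 bits remain

Answer: 12 2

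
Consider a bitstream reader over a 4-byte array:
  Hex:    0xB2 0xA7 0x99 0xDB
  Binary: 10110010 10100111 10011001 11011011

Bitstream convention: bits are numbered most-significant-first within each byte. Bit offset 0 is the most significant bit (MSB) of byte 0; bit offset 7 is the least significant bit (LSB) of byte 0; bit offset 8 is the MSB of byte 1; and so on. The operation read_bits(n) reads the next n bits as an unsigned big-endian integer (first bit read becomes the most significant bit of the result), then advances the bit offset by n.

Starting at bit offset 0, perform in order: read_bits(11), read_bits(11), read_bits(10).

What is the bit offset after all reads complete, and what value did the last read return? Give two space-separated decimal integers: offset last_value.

Read 1: bits[0:11] width=11 -> value=1429 (bin 10110010101); offset now 11 = byte 1 bit 3; 21 bits remain
Read 2: bits[11:22] width=11 -> value=486 (bin 00111100110); offset now 22 = byte 2 bit 6; 10 bits remain
Read 3: bits[22:32] width=10 -> value=475 (bin 0111011011); offset now 32 = byte 4 bit 0; 0 bits remain

Answer: 32 475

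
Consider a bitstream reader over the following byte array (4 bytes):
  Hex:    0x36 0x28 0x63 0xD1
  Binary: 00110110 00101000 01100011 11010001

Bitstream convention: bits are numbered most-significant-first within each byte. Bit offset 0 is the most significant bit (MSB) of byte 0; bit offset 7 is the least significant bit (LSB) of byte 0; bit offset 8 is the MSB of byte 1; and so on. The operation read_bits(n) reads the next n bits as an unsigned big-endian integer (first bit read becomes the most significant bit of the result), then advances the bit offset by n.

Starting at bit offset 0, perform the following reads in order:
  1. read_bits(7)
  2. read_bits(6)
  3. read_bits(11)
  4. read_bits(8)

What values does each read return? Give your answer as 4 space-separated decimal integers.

Read 1: bits[0:7] width=7 -> value=27 (bin 0011011); offset now 7 = byte 0 bit 7; 25 bits remain
Read 2: bits[7:13] width=6 -> value=5 (bin 000101); offset now 13 = byte 1 bit 5; 19 bits remain
Read 3: bits[13:24] width=11 -> value=99 (bin 00001100011); offset now 24 = byte 3 bit 0; 8 bits remain
Read 4: bits[24:32] width=8 -> value=209 (bin 11010001); offset now 32 = byte 4 bit 0; 0 bits remain

Answer: 27 5 99 209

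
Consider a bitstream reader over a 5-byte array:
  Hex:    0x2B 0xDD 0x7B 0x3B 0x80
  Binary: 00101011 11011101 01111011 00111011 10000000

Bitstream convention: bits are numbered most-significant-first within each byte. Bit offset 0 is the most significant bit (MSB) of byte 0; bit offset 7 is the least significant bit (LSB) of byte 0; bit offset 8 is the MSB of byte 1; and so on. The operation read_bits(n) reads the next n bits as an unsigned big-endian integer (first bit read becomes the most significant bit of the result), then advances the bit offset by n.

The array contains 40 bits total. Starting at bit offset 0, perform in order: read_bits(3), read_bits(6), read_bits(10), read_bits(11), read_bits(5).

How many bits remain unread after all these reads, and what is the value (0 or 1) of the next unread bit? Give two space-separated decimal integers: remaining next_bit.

Read 1: bits[0:3] width=3 -> value=1 (bin 001); offset now 3 = byte 0 bit 3; 37 bits remain
Read 2: bits[3:9] width=6 -> value=23 (bin 010111); offset now 9 = byte 1 bit 1; 31 bits remain
Read 3: bits[9:19] width=10 -> value=747 (bin 1011101011); offset now 19 = byte 2 bit 3; 21 bits remain
Read 4: bits[19:30] width=11 -> value=1742 (bin 11011001110); offset now 30 = byte 3 bit 6; 10 bits remain
Read 5: bits[30:35] width=5 -> value=28 (bin 11100); offset now 35 = byte 4 bit 3; 5 bits remain

Answer: 5 0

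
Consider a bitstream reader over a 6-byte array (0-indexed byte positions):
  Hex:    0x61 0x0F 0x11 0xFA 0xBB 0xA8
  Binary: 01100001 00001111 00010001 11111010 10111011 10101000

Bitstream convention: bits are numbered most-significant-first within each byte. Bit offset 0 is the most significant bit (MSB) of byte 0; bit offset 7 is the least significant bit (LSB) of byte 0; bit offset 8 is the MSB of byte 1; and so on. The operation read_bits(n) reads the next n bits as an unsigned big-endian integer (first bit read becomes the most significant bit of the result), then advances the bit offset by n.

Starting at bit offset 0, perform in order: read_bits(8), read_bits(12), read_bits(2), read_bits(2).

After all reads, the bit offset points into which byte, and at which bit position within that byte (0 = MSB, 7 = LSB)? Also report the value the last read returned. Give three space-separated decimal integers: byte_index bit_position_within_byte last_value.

Answer: 3 0 1

Derivation:
Read 1: bits[0:8] width=8 -> value=97 (bin 01100001); offset now 8 = byte 1 bit 0; 40 bits remain
Read 2: bits[8:20] width=12 -> value=241 (bin 000011110001); offset now 20 = byte 2 bit 4; 28 bits remain
Read 3: bits[20:22] width=2 -> value=0 (bin 00); offset now 22 = byte 2 bit 6; 26 bits remain
Read 4: bits[22:24] width=2 -> value=1 (bin 01); offset now 24 = byte 3 bit 0; 24 bits remain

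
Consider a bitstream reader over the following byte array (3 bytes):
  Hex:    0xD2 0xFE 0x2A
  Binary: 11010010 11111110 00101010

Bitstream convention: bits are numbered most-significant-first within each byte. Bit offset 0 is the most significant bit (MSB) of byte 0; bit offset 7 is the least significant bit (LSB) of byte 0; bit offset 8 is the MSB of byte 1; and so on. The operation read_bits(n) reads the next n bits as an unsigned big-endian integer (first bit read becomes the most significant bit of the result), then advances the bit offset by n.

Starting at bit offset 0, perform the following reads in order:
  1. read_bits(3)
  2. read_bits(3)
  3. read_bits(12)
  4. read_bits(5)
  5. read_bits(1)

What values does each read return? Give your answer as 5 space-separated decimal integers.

Read 1: bits[0:3] width=3 -> value=6 (bin 110); offset now 3 = byte 0 bit 3; 21 bits remain
Read 2: bits[3:6] width=3 -> value=4 (bin 100); offset now 6 = byte 0 bit 6; 18 bits remain
Read 3: bits[6:18] width=12 -> value=3064 (bin 101111111000); offset now 18 = byte 2 bit 2; 6 bits remain
Read 4: bits[18:23] width=5 -> value=21 (bin 10101); offset now 23 = byte 2 bit 7; 1 bits remain
Read 5: bits[23:24] width=1 -> value=0 (bin 0); offset now 24 = byte 3 bit 0; 0 bits remain

Answer: 6 4 3064 21 0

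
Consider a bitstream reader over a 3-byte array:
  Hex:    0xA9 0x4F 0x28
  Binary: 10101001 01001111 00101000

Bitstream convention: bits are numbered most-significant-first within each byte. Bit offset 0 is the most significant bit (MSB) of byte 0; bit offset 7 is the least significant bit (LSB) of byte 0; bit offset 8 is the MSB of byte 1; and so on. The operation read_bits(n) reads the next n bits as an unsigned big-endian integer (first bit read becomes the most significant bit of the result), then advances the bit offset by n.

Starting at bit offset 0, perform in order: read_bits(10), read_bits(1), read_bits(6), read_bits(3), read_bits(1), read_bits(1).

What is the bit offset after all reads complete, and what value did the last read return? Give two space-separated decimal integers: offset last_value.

Read 1: bits[0:10] width=10 -> value=677 (bin 1010100101); offset now 10 = byte 1 bit 2; 14 bits remain
Read 2: bits[10:11] width=1 -> value=0 (bin 0); offset now 11 = byte 1 bit 3; 13 bits remain
Read 3: bits[11:17] width=6 -> value=30 (bin 011110); offset now 17 = byte 2 bit 1; 7 bits remain
Read 4: bits[17:20] width=3 -> value=2 (bin 010); offset now 20 = byte 2 bit 4; 4 bits remain
Read 5: bits[20:21] width=1 -> value=1 (bin 1); offset now 21 = byte 2 bit 5; 3 bits remain
Read 6: bits[21:22] width=1 -> value=0 (bin 0); offset now 22 = byte 2 bit 6; 2 bits remain

Answer: 22 0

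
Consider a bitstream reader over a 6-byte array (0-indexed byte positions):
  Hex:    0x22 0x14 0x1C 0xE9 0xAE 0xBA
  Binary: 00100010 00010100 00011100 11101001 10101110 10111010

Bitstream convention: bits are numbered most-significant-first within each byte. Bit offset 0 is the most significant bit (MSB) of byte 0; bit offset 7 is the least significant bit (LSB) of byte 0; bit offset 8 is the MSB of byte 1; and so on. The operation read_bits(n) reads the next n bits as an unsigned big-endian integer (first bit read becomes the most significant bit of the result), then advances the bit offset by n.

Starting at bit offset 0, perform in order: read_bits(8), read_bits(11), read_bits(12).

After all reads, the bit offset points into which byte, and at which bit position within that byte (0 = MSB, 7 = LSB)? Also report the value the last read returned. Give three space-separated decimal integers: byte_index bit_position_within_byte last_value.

Answer: 3 7 3700

Derivation:
Read 1: bits[0:8] width=8 -> value=34 (bin 00100010); offset now 8 = byte 1 bit 0; 40 bits remain
Read 2: bits[8:19] width=11 -> value=160 (bin 00010100000); offset now 19 = byte 2 bit 3; 29 bits remain
Read 3: bits[19:31] width=12 -> value=3700 (bin 111001110100); offset now 31 = byte 3 bit 7; 17 bits remain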